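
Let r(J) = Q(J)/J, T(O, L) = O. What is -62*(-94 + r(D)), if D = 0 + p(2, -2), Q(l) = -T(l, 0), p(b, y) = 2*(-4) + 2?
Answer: 5890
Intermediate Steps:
p(b, y) = -6 (p(b, y) = -8 + 2 = -6)
Q(l) = -l
D = -6 (D = 0 - 6 = -6)
r(J) = -1 (r(J) = (-J)/J = -1)
-62*(-94 + r(D)) = -62*(-94 - 1) = -62*(-95) = 5890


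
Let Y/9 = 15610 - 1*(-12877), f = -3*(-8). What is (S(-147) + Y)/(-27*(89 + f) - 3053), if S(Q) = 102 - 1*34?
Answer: -256451/6104 ≈ -42.014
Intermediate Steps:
f = 24
Y = 256383 (Y = 9*(15610 - 1*(-12877)) = 9*(15610 + 12877) = 9*28487 = 256383)
S(Q) = 68 (S(Q) = 102 - 34 = 68)
(S(-147) + Y)/(-27*(89 + f) - 3053) = (68 + 256383)/(-27*(89 + 24) - 3053) = 256451/(-27*113 - 3053) = 256451/(-3051 - 3053) = 256451/(-6104) = 256451*(-1/6104) = -256451/6104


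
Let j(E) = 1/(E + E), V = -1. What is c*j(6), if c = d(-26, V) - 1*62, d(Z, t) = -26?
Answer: -22/3 ≈ -7.3333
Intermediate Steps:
c = -88 (c = -26 - 1*62 = -26 - 62 = -88)
j(E) = 1/(2*E)
c*j(6) = -44/6 = -88*1/12 = -22/3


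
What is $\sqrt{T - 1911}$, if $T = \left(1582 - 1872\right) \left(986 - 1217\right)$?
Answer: $3 \sqrt{7231} \approx 255.11$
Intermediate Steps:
$T = 66990$ ($T = \left(-290\right) \left(-231\right) = 66990$)
$\sqrt{T - 1911} = \sqrt{66990 - 1911} = \sqrt{65079} = 3 \sqrt{7231}$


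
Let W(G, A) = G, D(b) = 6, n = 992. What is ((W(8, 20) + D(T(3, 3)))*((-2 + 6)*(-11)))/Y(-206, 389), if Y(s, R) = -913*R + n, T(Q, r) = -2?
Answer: 88/50595 ≈ 0.0017393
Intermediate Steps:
Y(s, R) = 992 - 913*R (Y(s, R) = -913*R + 992 = 992 - 913*R)
((W(8, 20) + D(T(3, 3)))*((-2 + 6)*(-11)))/Y(-206, 389) = ((8 + 6)*((-2 + 6)*(-11)))/(992 - 913*389) = (14*(4*(-11)))/(992 - 355157) = (14*(-44))/(-354165) = -616*(-1/354165) = 88/50595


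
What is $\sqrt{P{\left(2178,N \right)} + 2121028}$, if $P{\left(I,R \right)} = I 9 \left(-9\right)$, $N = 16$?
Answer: $\sqrt{1944610} \approx 1394.5$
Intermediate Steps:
$P{\left(I,R \right)} = - 81 I$ ($P{\left(I,R \right)} = 9 I \left(-9\right) = - 81 I$)
$\sqrt{P{\left(2178,N \right)} + 2121028} = \sqrt{\left(-81\right) 2178 + 2121028} = \sqrt{-176418 + 2121028} = \sqrt{1944610}$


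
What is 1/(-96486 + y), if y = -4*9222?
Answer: -1/133374 ≈ -7.4977e-6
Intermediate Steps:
y = -36888
1/(-96486 + y) = 1/(-96486 - 36888) = 1/(-133374) = -1/133374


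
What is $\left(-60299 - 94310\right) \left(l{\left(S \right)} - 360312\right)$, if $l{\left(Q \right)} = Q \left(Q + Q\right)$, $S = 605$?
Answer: $-57474040442$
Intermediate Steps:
$l{\left(Q \right)} = 2 Q^{2}$ ($l{\left(Q \right)} = Q 2 Q = 2 Q^{2}$)
$\left(-60299 - 94310\right) \left(l{\left(S \right)} - 360312\right) = \left(-60299 - 94310\right) \left(2 \cdot 605^{2} - 360312\right) = - 154609 \left(2 \cdot 366025 - 360312\right) = - 154609 \left(732050 - 360312\right) = \left(-154609\right) 371738 = -57474040442$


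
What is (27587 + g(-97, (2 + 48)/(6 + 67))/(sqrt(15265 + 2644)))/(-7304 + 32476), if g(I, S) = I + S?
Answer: 3941/3596 - 7031*sqrt(17909)/32908790404 ≈ 1.0959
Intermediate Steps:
(27587 + g(-97, (2 + 48)/(6 + 67))/(sqrt(15265 + 2644)))/(-7304 + 32476) = (27587 + (-97 + (2 + 48)/(6 + 67))/(sqrt(15265 + 2644)))/(-7304 + 32476) = (27587 + (-97 + 50/73)/(sqrt(17909)))/25172 = (27587 + (-97 + 50*(1/73))*(sqrt(17909)/17909))*(1/25172) = (27587 + (-97 + 50/73)*(sqrt(17909)/17909))*(1/25172) = (27587 - 7031*sqrt(17909)/1307357)*(1/25172) = 3941/3596 - 7031*sqrt(17909)/32908790404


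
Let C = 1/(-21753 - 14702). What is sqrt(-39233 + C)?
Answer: 2*I*sqrt(13034840832070)/36455 ≈ 198.07*I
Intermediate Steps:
C = -1/36455 (C = 1/(-36455) = -1/36455 ≈ -2.7431e-5)
sqrt(-39233 + C) = sqrt(-39233 - 1/36455) = sqrt(-1430239016/36455) = 2*I*sqrt(13034840832070)/36455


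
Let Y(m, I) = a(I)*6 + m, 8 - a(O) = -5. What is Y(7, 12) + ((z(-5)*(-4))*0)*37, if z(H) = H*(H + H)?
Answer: 85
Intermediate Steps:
a(O) = 13 (a(O) = 8 - 1*(-5) = 8 + 5 = 13)
z(H) = 2*H² (z(H) = H*(2*H) = 2*H²)
Y(m, I) = 78 + m (Y(m, I) = 13*6 + m = 78 + m)
Y(7, 12) + ((z(-5)*(-4))*0)*37 = (78 + 7) + (((2*(-5)²)*(-4))*0)*37 = 85 + (((2*25)*(-4))*0)*37 = 85 + ((50*(-4))*0)*37 = 85 - 200*0*37 = 85 + 0*37 = 85 + 0 = 85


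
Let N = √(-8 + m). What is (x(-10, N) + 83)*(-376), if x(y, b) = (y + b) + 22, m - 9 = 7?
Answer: -35720 - 752*√2 ≈ -36784.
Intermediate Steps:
m = 16 (m = 9 + 7 = 16)
N = 2*√2 (N = √(-8 + 16) = √8 = 2*√2 ≈ 2.8284)
x(y, b) = 22 + b + y (x(y, b) = (b + y) + 22 = 22 + b + y)
(x(-10, N) + 83)*(-376) = ((22 + 2*√2 - 10) + 83)*(-376) = ((12 + 2*√2) + 83)*(-376) = (95 + 2*√2)*(-376) = -35720 - 752*√2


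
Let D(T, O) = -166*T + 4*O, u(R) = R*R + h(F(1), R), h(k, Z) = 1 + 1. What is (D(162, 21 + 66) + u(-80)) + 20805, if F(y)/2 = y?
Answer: 663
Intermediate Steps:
F(y) = 2*y
h(k, Z) = 2
u(R) = 2 + R² (u(R) = R*R + 2 = R² + 2 = 2 + R²)
(D(162, 21 + 66) + u(-80)) + 20805 = ((-166*162 + 4*(21 + 66)) + (2 + (-80)²)) + 20805 = ((-26892 + 4*87) + (2 + 6400)) + 20805 = ((-26892 + 348) + 6402) + 20805 = (-26544 + 6402) + 20805 = -20142 + 20805 = 663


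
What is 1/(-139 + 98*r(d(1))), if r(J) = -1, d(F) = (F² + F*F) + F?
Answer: -1/237 ≈ -0.0042194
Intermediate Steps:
d(F) = F + 2*F² (d(F) = (F² + F²) + F = 2*F² + F = F + 2*F²)
1/(-139 + 98*r(d(1))) = 1/(-139 + 98*(-1)) = 1/(-139 - 98) = 1/(-237) = -1/237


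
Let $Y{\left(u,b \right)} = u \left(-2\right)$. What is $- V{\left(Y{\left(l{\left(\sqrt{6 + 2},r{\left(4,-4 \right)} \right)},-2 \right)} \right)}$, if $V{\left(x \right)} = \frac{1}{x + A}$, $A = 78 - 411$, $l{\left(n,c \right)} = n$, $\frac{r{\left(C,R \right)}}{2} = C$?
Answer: $\frac{333}{110857} - \frac{4 \sqrt{2}}{110857} \approx 0.0029528$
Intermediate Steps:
$r{\left(C,R \right)} = 2 C$
$Y{\left(u,b \right)} = - 2 u$
$A = -333$ ($A = 78 - 411 = -333$)
$V{\left(x \right)} = \frac{1}{-333 + x}$ ($V{\left(x \right)} = \frac{1}{x - 333} = \frac{1}{-333 + x}$)
$- V{\left(Y{\left(l{\left(\sqrt{6 + 2},r{\left(4,-4 \right)} \right)},-2 \right)} \right)} = - \frac{1}{-333 - 2 \sqrt{6 + 2}} = - \frac{1}{-333 - 2 \sqrt{8}} = - \frac{1}{-333 - 2 \cdot 2 \sqrt{2}} = - \frac{1}{-333 - 4 \sqrt{2}}$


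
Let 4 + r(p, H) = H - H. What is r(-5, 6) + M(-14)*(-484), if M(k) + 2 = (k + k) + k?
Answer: 21292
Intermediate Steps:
r(p, H) = -4 (r(p, H) = -4 + (H - H) = -4 + 0 = -4)
M(k) = -2 + 3*k (M(k) = -2 + ((k + k) + k) = -2 + (2*k + k) = -2 + 3*k)
r(-5, 6) + M(-14)*(-484) = -4 + (-2 + 3*(-14))*(-484) = -4 + (-2 - 42)*(-484) = -4 - 44*(-484) = -4 + 21296 = 21292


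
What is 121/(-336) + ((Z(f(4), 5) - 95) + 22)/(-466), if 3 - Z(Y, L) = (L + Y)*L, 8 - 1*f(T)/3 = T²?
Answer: -32393/78288 ≈ -0.41377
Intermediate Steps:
f(T) = 24 - 3*T²
Z(Y, L) = 3 - L*(L + Y) (Z(Y, L) = 3 - (L + Y)*L = 3 - L*(L + Y))
121/(-336) + ((Z(f(4), 5) - 95) + 22)/(-466) = 121/(-336) + (((3 - 1*5² - 1*5*(24 - 3*4²)) - 95) + 22)/(-466) = 121*(-1/336) + (((3 - 1*25 - 1*5*(24 - 3*16)) - 95) + 22)*(-1/466) = -121/336 + (((3 - 25 - 1*5*(24 - 48)) - 95) + 22)*(-1/466) = -121/336 + (((3 - 25 - 1*5*(-24)) - 95) + 22)*(-1/466) = -121/336 + (((3 - 25 + 120) - 95) + 22)*(-1/466) = -121/336 + ((98 - 95) + 22)*(-1/466) = -121/336 + (3 + 22)*(-1/466) = -121/336 + 25*(-1/466) = -121/336 - 25/466 = -32393/78288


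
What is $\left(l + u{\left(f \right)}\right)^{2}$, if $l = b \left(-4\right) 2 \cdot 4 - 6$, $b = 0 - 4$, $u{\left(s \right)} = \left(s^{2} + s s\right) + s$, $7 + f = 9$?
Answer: $17424$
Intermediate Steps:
$f = 2$ ($f = -7 + 9 = 2$)
$u{\left(s \right)} = s + 2 s^{2}$ ($u{\left(s \right)} = \left(s^{2} + s^{2}\right) + s = 2 s^{2} + s = s + 2 s^{2}$)
$b = -4$
$l = 122$ ($l = - 4 \left(-4\right) 2 \cdot 4 - 6 = - 4 \left(\left(-8\right) 4\right) - 6 = \left(-4\right) \left(-32\right) - 6 = 128 - 6 = 122$)
$\left(l + u{\left(f \right)}\right)^{2} = \left(122 + 2 \left(1 + 2 \cdot 2\right)\right)^{2} = \left(122 + 2 \left(1 + 4\right)\right)^{2} = \left(122 + 2 \cdot 5\right)^{2} = \left(122 + 10\right)^{2} = 132^{2} = 17424$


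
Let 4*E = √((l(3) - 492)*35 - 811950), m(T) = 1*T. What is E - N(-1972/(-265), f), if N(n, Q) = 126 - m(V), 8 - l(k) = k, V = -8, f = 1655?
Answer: -134 + I*√828995/4 ≈ -134.0 + 227.62*I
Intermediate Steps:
l(k) = 8 - k
m(T) = T
N(n, Q) = 134 (N(n, Q) = 126 - 1*(-8) = 126 + 8 = 134)
E = I*√828995/4 (E = √(((8 - 1*3) - 492)*35 - 811950)/4 = √(((8 - 3) - 492)*35 - 811950)/4 = √((5 - 492)*35 - 811950)/4 = √(-487*35 - 811950)/4 = √(-17045 - 811950)/4 = √(-828995)/4 = (I*√828995)/4 = I*√828995/4 ≈ 227.62*I)
E - N(-1972/(-265), f) = I*√828995/4 - 1*134 = I*√828995/4 - 134 = -134 + I*√828995/4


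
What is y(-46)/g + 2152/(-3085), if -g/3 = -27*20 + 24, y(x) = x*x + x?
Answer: 169703/265310 ≈ 0.63964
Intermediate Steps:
y(x) = x + x² (y(x) = x² + x = x + x²)
g = 1548 (g = -3*(-27*20 + 24) = -3*(-540 + 24) = -3*(-516) = 1548)
y(-46)/g + 2152/(-3085) = -46*(1 - 46)/1548 + 2152/(-3085) = -46*(-45)*(1/1548) + 2152*(-1/3085) = 2070*(1/1548) - 2152/3085 = 115/86 - 2152/3085 = 169703/265310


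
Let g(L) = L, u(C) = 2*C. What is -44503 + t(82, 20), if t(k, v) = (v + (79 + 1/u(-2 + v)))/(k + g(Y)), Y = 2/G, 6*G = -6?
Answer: -25633015/576 ≈ -44502.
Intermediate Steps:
G = -1 (G = (⅙)*(-6) = -1)
Y = -2 (Y = 2/(-1) = 2*(-1) = -2)
t(k, v) = (79 + v + 1/(-4 + 2*v))/(-2 + k) (t(k, v) = (v + (79 + 1/(2*(-2 + v))))/(k - 2) = (v + (79 + 1/(-4 + 2*v)))/(-2 + k) = (79 + v + 1/(-4 + 2*v))/(-2 + k))
-44503 + t(82, 20) = -44503 + (-315/2 + 79*20 + 20*(-2 + 20))/((-2 + 82)*(-2 + 20)) = -44503 + (-315/2 + 1580 + 20*18)/(80*18) = -44503 + (1/80)*(1/18)*(-315/2 + 1580 + 360) = -44503 + (1/80)*(1/18)*(3565/2) = -44503 + 713/576 = -25633015/576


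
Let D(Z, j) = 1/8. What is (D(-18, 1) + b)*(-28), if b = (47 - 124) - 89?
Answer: 9289/2 ≈ 4644.5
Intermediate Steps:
D(Z, j) = ⅛
b = -166 (b = -77 - 89 = -166)
(D(-18, 1) + b)*(-28) = (⅛ - 166)*(-28) = -1327/8*(-28) = 9289/2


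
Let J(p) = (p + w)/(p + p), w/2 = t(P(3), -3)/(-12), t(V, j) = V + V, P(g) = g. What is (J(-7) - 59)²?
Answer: 167281/49 ≈ 3413.9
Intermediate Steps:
t(V, j) = 2*V
w = -1 (w = 2*((2*3)/(-12)) = 2*(6*(-1/12)) = 2*(-½) = -1)
J(p) = (-1 + p)/(2*p) (J(p) = (p - 1)/(p + p) = (-1 + p)/((2*p)) = (-1 + p)*(1/(2*p)) = (-1 + p)/(2*p))
(J(-7) - 59)² = ((½)*(-1 - 7)/(-7) - 59)² = ((½)*(-⅐)*(-8) - 59)² = (4/7 - 59)² = (-409/7)² = 167281/49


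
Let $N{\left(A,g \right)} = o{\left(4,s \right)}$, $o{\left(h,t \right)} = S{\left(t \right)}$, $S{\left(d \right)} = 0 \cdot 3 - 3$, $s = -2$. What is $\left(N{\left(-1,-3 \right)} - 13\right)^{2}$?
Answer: $256$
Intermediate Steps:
$S{\left(d \right)} = -3$ ($S{\left(d \right)} = 0 - 3 = -3$)
$o{\left(h,t \right)} = -3$
$N{\left(A,g \right)} = -3$
$\left(N{\left(-1,-3 \right)} - 13\right)^{2} = \left(-3 - 13\right)^{2} = \left(-16\right)^{2} = 256$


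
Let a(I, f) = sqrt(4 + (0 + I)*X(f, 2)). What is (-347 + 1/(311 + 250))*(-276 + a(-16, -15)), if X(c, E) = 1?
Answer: 17909272/187 - 389332*I*sqrt(3)/561 ≈ 95772.0 - 1202.0*I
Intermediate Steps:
a(I, f) = sqrt(4 + I) (a(I, f) = sqrt(4 + (0 + I)*1) = sqrt(4 + I*1) = sqrt(4 + I))
(-347 + 1/(311 + 250))*(-276 + a(-16, -15)) = (-347 + 1/(311 + 250))*(-276 + sqrt(4 - 16)) = (-347 + 1/561)*(-276 + sqrt(-12)) = (-347 + 1/561)*(-276 + 2*I*sqrt(3)) = -194666*(-276 + 2*I*sqrt(3))/561 = 17909272/187 - 389332*I*sqrt(3)/561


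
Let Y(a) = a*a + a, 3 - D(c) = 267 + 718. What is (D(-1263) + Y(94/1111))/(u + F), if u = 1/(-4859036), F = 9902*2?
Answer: -5889102808406272/118776671895672703 ≈ -0.049581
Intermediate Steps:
D(c) = -982 (D(c) = 3 - (267 + 718) = 3 - 1*985 = 3 - 985 = -982)
Y(a) = a + a**2 (Y(a) = a**2 + a = a + a**2)
F = 19804
u = -1/4859036 ≈ -2.0580e-7
(D(-1263) + Y(94/1111))/(u + F) = (-982 + (94/1111)*(1 + 94/1111))/(-1/4859036 + 19804) = (-982 + (94*(1/1111))*(1 + 94*(1/1111)))/(96228348943/4859036) = (-982 + 94*(1 + 94/1111)/1111)*(4859036/96228348943) = (-982 + (94/1111)*(1205/1111))*(4859036/96228348943) = (-982 + 113270/1234321)*(4859036/96228348943) = -1211989952/1234321*4859036/96228348943 = -5889102808406272/118776671895672703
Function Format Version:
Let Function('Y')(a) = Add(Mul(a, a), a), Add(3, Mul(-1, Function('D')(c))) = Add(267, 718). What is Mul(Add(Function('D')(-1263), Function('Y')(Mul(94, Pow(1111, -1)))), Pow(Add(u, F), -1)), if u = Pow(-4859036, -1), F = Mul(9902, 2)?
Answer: Rational(-5889102808406272, 118776671895672703) ≈ -0.049581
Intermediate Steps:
Function('D')(c) = -982 (Function('D')(c) = Add(3, Mul(-1, Add(267, 718))) = Add(3, Mul(-1, 985)) = Add(3, -985) = -982)
Function('Y')(a) = Add(a, Pow(a, 2)) (Function('Y')(a) = Add(Pow(a, 2), a) = Add(a, Pow(a, 2)))
F = 19804
u = Rational(-1, 4859036) ≈ -2.0580e-7
Mul(Add(Function('D')(-1263), Function('Y')(Mul(94, Pow(1111, -1)))), Pow(Add(u, F), -1)) = Mul(Add(-982, Mul(Mul(94, Pow(1111, -1)), Add(1, Mul(94, Pow(1111, -1))))), Pow(Add(Rational(-1, 4859036), 19804), -1)) = Mul(Add(-982, Mul(Mul(94, Rational(1, 1111)), Add(1, Mul(94, Rational(1, 1111))))), Pow(Rational(96228348943, 4859036), -1)) = Mul(Add(-982, Mul(Rational(94, 1111), Add(1, Rational(94, 1111)))), Rational(4859036, 96228348943)) = Mul(Add(-982, Mul(Rational(94, 1111), Rational(1205, 1111))), Rational(4859036, 96228348943)) = Mul(Add(-982, Rational(113270, 1234321)), Rational(4859036, 96228348943)) = Mul(Rational(-1211989952, 1234321), Rational(4859036, 96228348943)) = Rational(-5889102808406272, 118776671895672703)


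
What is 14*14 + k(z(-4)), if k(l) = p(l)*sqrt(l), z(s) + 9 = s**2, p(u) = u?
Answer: 196 + 7*sqrt(7) ≈ 214.52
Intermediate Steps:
z(s) = -9 + s**2
k(l) = l**(3/2) (k(l) = l*sqrt(l) = l**(3/2))
14*14 + k(z(-4)) = 14*14 + (-9 + (-4)**2)**(3/2) = 196 + (-9 + 16)**(3/2) = 196 + 7**(3/2) = 196 + 7*sqrt(7)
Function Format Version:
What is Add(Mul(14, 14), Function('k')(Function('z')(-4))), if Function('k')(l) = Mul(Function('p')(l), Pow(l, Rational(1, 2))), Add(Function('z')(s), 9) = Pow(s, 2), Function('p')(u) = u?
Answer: Add(196, Mul(7, Pow(7, Rational(1, 2)))) ≈ 214.52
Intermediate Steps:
Function('z')(s) = Add(-9, Pow(s, 2))
Function('k')(l) = Pow(l, Rational(3, 2)) (Function('k')(l) = Mul(l, Pow(l, Rational(1, 2))) = Pow(l, Rational(3, 2)))
Add(Mul(14, 14), Function('k')(Function('z')(-4))) = Add(Mul(14, 14), Pow(Add(-9, Pow(-4, 2)), Rational(3, 2))) = Add(196, Pow(Add(-9, 16), Rational(3, 2))) = Add(196, Pow(7, Rational(3, 2))) = Add(196, Mul(7, Pow(7, Rational(1, 2))))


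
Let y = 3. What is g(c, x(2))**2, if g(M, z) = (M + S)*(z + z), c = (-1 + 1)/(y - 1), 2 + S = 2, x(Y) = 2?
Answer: 0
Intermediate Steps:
S = 0 (S = -2 + 2 = 0)
c = 0 (c = (-1 + 1)/(3 - 1) = 0/2 = 0*(1/2) = 0)
g(M, z) = 2*M*z (g(M, z) = (M + 0)*(z + z) = M*(2*z) = 2*M*z)
g(c, x(2))**2 = (2*0*2)**2 = 0**2 = 0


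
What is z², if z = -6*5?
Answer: 900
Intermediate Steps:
z = -30
z² = (-30)² = 900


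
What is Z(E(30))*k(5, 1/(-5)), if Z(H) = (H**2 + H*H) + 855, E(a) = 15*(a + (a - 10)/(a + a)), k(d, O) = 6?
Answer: 2489430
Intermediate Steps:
E(a) = 15*a + 15*(-10 + a)/(2*a) (E(a) = 15*(a + (-10 + a)/((2*a))) = 15*(a + (-10 + a)*(1/(2*a))) = 15*(a + (-10 + a)/(2*a)) = 15*a + 15*(-10 + a)/(2*a))
Z(H) = 855 + 2*H**2 (Z(H) = (H**2 + H**2) + 855 = 2*H**2 + 855 = 855 + 2*H**2)
Z(E(30))*k(5, 1/(-5)) = (855 + 2*(15/2 - 75/30 + 15*30)**2)*6 = (855 + 2*(15/2 - 75*1/30 + 450)**2)*6 = (855 + 2*(15/2 - 5/2 + 450)**2)*6 = (855 + 2*455**2)*6 = (855 + 2*207025)*6 = (855 + 414050)*6 = 414905*6 = 2489430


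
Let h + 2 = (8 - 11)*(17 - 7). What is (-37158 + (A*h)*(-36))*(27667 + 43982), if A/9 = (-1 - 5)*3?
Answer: -16033756518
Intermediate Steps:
h = -32 (h = -2 + (8 - 11)*(17 - 7) = -2 - 3*10 = -2 - 30 = -32)
A = -162 (A = 9*((-1 - 5)*3) = 9*(-6*3) = 9*(-18) = -162)
(-37158 + (A*h)*(-36))*(27667 + 43982) = (-37158 - 162*(-32)*(-36))*(27667 + 43982) = (-37158 + 5184*(-36))*71649 = (-37158 - 186624)*71649 = -223782*71649 = -16033756518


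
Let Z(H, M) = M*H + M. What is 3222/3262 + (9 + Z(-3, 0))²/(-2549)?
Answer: 3974328/4157419 ≈ 0.95596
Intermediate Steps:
Z(H, M) = M + H*M (Z(H, M) = H*M + M = M + H*M)
3222/3262 + (9 + Z(-3, 0))²/(-2549) = 3222/3262 + (9 + 0*(1 - 3))²/(-2549) = 3222*(1/3262) + (9 + 0*(-2))²*(-1/2549) = 1611/1631 + (9 + 0)²*(-1/2549) = 1611/1631 + 9²*(-1/2549) = 1611/1631 + 81*(-1/2549) = 1611/1631 - 81/2549 = 3974328/4157419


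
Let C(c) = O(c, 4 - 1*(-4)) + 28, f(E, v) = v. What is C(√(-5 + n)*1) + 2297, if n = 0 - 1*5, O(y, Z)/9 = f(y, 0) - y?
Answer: 2325 - 9*I*√10 ≈ 2325.0 - 28.461*I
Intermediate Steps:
O(y, Z) = -9*y (O(y, Z) = 9*(0 - y) = 9*(-y) = -9*y)
n = -5 (n = 0 - 5 = -5)
C(c) = 28 - 9*c (C(c) = -9*c + 28 = 28 - 9*c)
C(√(-5 + n)*1) + 2297 = (28 - 9*√(-5 - 5)) + 2297 = (28 - 9*√(-10)) + 2297 = (28 - 9*I*√10) + 2297 = 2325 - 9*I*√10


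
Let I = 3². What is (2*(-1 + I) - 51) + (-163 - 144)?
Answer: -342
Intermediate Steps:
I = 9
(2*(-1 + I) - 51) + (-163 - 144) = (2*(-1 + 9) - 51) + (-163 - 144) = (2*8 - 51) - 307 = (16 - 51) - 307 = -35 - 307 = -342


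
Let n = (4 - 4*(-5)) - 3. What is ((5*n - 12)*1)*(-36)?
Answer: -3348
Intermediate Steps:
n = 21 (n = (4 + 20) - 3 = 24 - 3 = 21)
((5*n - 12)*1)*(-36) = ((5*21 - 12)*1)*(-36) = ((105 - 12)*1)*(-36) = (93*1)*(-36) = 93*(-36) = -3348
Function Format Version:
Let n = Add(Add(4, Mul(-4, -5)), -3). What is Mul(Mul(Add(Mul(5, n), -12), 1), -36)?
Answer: -3348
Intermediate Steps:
n = 21 (n = Add(Add(4, 20), -3) = Add(24, -3) = 21)
Mul(Mul(Add(Mul(5, n), -12), 1), -36) = Mul(Mul(Add(Mul(5, 21), -12), 1), -36) = Mul(Mul(Add(105, -12), 1), -36) = Mul(Mul(93, 1), -36) = Mul(93, -36) = -3348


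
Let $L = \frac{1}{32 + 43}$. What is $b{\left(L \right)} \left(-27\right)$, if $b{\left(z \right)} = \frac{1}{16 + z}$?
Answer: $- \frac{2025}{1201} \approx -1.6861$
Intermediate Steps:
$L = \frac{1}{75} \approx 0.013333$
$b{\left(L \right)} \left(-27\right) = \frac{1}{16 + \frac{1}{75}} \left(-27\right) = \frac{1}{\frac{1201}{75}} \left(-27\right) = \frac{75}{1201} \left(-27\right) = - \frac{2025}{1201}$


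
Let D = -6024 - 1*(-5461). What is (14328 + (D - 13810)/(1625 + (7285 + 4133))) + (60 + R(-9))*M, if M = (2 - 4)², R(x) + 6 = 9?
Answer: 190152567/13043 ≈ 14579.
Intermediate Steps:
D = -563 (D = -6024 + 5461 = -563)
R(x) = 3 (R(x) = -6 + 9 = 3)
M = 4 (M = (-2)² = 4)
(14328 + (D - 13810)/(1625 + (7285 + 4133))) + (60 + R(-9))*M = (14328 + (-563 - 13810)/(1625 + (7285 + 4133))) + (60 + 3)*4 = (14328 - 14373/(1625 + 11418)) + 63*4 = (14328 - 14373/13043) + 252 = 186865731/13043 + 252 = 190152567/13043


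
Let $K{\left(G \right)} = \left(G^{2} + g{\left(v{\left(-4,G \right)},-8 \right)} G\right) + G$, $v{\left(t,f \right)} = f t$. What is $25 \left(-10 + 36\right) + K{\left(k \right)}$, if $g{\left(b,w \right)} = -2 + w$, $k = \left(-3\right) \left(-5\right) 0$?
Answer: $650$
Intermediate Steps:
$k = 0$ ($k = 15 \cdot 0 = 0$)
$K{\left(G \right)} = G^{2} - 9 G$ ($K{\left(G \right)} = \left(G^{2} + \left(-2 - 8\right) G\right) + G = \left(G^{2} - 10 G\right) + G = G^{2} - 9 G$)
$25 \left(-10 + 36\right) + K{\left(k \right)} = 25 \left(-10 + 36\right) + 0 \left(-9 + 0\right) = 25 \cdot 26 + 0 \left(-9\right) = 650 + 0 = 650$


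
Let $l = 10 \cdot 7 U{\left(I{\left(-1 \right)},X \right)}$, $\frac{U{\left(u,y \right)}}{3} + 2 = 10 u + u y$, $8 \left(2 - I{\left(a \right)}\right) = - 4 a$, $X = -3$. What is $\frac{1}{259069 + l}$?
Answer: $\frac{1}{260854} \approx 3.8336 \cdot 10^{-6}$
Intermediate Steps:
$I{\left(a \right)} = 2 + \frac{a}{2}$ ($I{\left(a \right)} = 2 - \frac{\left(-4\right) a}{8} = 2 + \frac{a}{2}$)
$U{\left(u,y \right)} = -6 + 30 u + 3 u y$ ($U{\left(u,y \right)} = -6 + 3 \left(10 u + u y\right) = -6 + \left(30 u + 3 u y\right) = -6 + 30 u + 3 u y$)
$l = 1785$ ($l = 10 \cdot 7 \left(-6 + 30 \left(2 + \frac{1}{2} \left(-1\right)\right) + 3 \left(2 + \frac{1}{2} \left(-1\right)\right) \left(-3\right)\right) = 70 \left(-6 + 30 \left(2 - \frac{1}{2}\right) + 3 \left(2 - \frac{1}{2}\right) \left(-3\right)\right) = 70 \left(-6 + 30 \cdot \frac{3}{2} + 3 \cdot \frac{3}{2} \left(-3\right)\right) = 70 \left(-6 + 45 - \frac{27}{2}\right) = 70 \cdot \frac{51}{2} = 1785$)
$\frac{1}{259069 + l} = \frac{1}{259069 + 1785} = \frac{1}{260854}$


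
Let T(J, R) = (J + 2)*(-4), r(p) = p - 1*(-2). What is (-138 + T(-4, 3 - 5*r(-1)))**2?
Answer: 16900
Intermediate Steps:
r(p) = 2 + p (r(p) = p + 2 = 2 + p)
T(J, R) = -8 - 4*J (T(J, R) = (2 + J)*(-4) = -8 - 4*J)
(-138 + T(-4, 3 - 5*r(-1)))**2 = (-138 + (-8 - 4*(-4)))**2 = (-138 + (-8 + 16))**2 = (-138 + 8)**2 = (-130)**2 = 16900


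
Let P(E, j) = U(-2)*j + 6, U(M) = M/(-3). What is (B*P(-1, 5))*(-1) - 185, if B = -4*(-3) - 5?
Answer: -751/3 ≈ -250.33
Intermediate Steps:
B = 7 (B = 12 - 5 = 7)
U(M) = -M/3 (U(M) = M*(-⅓) = -M/3)
P(E, j) = 6 + 2*j/3 (P(E, j) = (-⅓*(-2))*j + 6 = 2*j/3 + 6 = 6 + 2*j/3)
(B*P(-1, 5))*(-1) - 185 = (7*(6 + (⅔)*5))*(-1) - 185 = (7*(6 + 10/3))*(-1) - 185 = (7*(28/3))*(-1) - 185 = (196/3)*(-1) - 185 = -196/3 - 185 = -751/3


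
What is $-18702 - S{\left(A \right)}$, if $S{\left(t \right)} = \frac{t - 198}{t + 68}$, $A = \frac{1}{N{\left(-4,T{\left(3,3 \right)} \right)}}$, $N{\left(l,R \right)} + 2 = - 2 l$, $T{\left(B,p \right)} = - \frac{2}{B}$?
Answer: $- \frac{7647931}{409} \approx -18699.0$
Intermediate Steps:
$N{\left(l,R \right)} = -2 - 2 l$
$A = \frac{1}{6}$ ($A = \frac{1}{-2 - -8} = \frac{1}{-2 + 8} = \frac{1}{6} \approx 0.16667$)
$S{\left(t \right)} = \frac{-198 + t}{68 + t}$
$-18702 - S{\left(A \right)} = -18702 - \frac{-198 + \frac{1}{6}}{68 + \frac{1}{6}} = -18702 - \frac{1}{\frac{409}{6}} \left(- \frac{1187}{6}\right) = -18702 - \frac{6}{409} \left(- \frac{1187}{6}\right) = -18702 - - \frac{1187}{409} = -18702 + \frac{1187}{409} = - \frac{7647931}{409}$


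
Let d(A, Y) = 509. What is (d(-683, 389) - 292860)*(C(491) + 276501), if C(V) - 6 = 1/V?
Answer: -39691015389238/491 ≈ -8.0837e+10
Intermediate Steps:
C(V) = 6 + 1/V
(d(-683, 389) - 292860)*(C(491) + 276501) = (509 - 292860)*((6 + 1/491) + 276501) = -292351*((6 + 1/491) + 276501) = -292351*(2947/491 + 276501) = -292351*135764938/491 = -39691015389238/491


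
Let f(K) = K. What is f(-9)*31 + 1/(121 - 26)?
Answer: -26504/95 ≈ -278.99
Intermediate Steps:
f(-9)*31 + 1/(121 - 26) = -9*31 + 1/(121 - 26) = -279 + 1/95 = -26504/95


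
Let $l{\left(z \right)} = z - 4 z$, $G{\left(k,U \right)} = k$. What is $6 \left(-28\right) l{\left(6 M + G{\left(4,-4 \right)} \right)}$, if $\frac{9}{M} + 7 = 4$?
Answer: $-7056$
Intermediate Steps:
$M = -3$ ($M = \frac{9}{-7 + 4} = \frac{9}{-3} = 9 \left(- \frac{1}{3}\right) = -3$)
$l{\left(z \right)} = - 3 z$
$6 \left(-28\right) l{\left(6 M + G{\left(4,-4 \right)} \right)} = 6 \left(-28\right) \left(- 3 \left(6 \left(-3\right) + 4\right)\right) = - 168 \left(- 3 \left(-18 + 4\right)\right) = - 168 \left(\left(-3\right) \left(-14\right)\right) = \left(-168\right) 42 = -7056$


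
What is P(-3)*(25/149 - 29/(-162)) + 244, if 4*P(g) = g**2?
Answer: 2626003/10728 ≈ 244.78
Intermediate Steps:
P(g) = g**2/4
P(-3)*(25/149 - 29/(-162)) + 244 = ((1/4)*(-3)**2)*(25/149 - 29/(-162)) + 244 = ((1/4)*9)*(25*(1/149) - 29*(-1/162)) + 244 = 9*(25/149 + 29/162)/4 + 244 = (9/4)*(8371/24138) + 244 = 8371/10728 + 244 = 2626003/10728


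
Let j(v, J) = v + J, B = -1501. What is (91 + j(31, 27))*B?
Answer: -223649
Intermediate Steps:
j(v, J) = J + v
(91 + j(31, 27))*B = (91 + (27 + 31))*(-1501) = (91 + 58)*(-1501) = 149*(-1501) = -223649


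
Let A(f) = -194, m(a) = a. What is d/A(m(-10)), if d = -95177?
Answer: 95177/194 ≈ 490.60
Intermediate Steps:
d/A(m(-10)) = -95177/(-194) = -95177*(-1/194) = 95177/194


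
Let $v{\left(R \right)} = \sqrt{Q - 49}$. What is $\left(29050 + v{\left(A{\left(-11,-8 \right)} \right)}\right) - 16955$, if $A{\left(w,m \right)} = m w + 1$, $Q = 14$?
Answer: $12095 + i \sqrt{35} \approx 12095.0 + 5.9161 i$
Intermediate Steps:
$A{\left(w,m \right)} = 1 + m w$
$v{\left(R \right)} = i \sqrt{35}$ ($v{\left(R \right)} = \sqrt{14 - 49} = \sqrt{-35} = i \sqrt{35}$)
$\left(29050 + v{\left(A{\left(-11,-8 \right)} \right)}\right) - 16955 = \left(29050 + i \sqrt{35}\right) - 16955 = 12095 + i \sqrt{35}$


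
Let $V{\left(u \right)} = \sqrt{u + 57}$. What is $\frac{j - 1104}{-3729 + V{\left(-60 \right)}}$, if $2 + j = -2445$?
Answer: $\frac{4413893}{4635148} + \frac{3551 i \sqrt{3}}{13905444} \approx 0.95227 + 0.00044231 i$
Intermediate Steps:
$j = -2447$ ($j = -2 - 2445 = -2447$)
$V{\left(u \right)} = \sqrt{57 + u}$
$\frac{j - 1104}{-3729 + V{\left(-60 \right)}} = \frac{-2447 - 1104}{-3729 + \sqrt{57 - 60}} = - \frac{3551}{-3729 + \sqrt{-3}} = - \frac{3551}{-3729 + i \sqrt{3}}$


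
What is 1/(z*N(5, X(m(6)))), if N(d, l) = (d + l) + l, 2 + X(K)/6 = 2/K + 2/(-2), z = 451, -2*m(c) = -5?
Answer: -5/48257 ≈ -0.00010361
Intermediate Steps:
m(c) = 5/2 (m(c) = -½*(-5) = 5/2)
X(K) = -18 + 12/K (X(K) = -12 + 6*(2/K + 2/(-2)) = -12 + 6*(2/K + 2*(-½)) = -12 + 6*(2/K - 1) = -12 + 6*(-1 + 2/K) = -12 + (-6 + 12/K) = -18 + 12/K)
N(d, l) = d + 2*l
1/(z*N(5, X(m(6)))) = 1/(451*(5 + 2*(-18 + 12/(5/2)))) = 1/(451*(5 + 2*(-18 + 12*(⅖)))) = 1/(451*(5 + 2*(-18 + 24/5))) = 1/(451*(5 + 2*(-66/5))) = 1/(451*(5 - 132/5)) = 1/(451*(-107/5)) = 1/(-48257/5) = -5/48257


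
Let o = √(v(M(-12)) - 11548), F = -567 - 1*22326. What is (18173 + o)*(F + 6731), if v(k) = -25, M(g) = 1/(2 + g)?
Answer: -293712026 - 16162*I*√11573 ≈ -2.9371e+8 - 1.7387e+6*I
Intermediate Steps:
F = -22893 (F = -567 - 22326 = -22893)
o = I*√11573 (o = √(-25 - 11548) = √(-11573) = I*√11573 ≈ 107.58*I)
(18173 + o)*(F + 6731) = (18173 + I*√11573)*(-22893 + 6731) = (18173 + I*√11573)*(-16162) = -293712026 - 16162*I*√11573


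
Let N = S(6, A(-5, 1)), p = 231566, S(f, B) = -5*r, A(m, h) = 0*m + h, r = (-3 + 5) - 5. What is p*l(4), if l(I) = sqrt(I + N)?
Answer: 231566*sqrt(19) ≈ 1.0094e+6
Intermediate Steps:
r = -3 (r = 2 - 5 = -3)
A(m, h) = h (A(m, h) = 0 + h = h)
S(f, B) = 15 (S(f, B) = -5*(-3) = 15)
N = 15
l(I) = sqrt(15 + I) (l(I) = sqrt(I + 15) = sqrt(15 + I))
p*l(4) = 231566*sqrt(15 + 4) = 231566*sqrt(19)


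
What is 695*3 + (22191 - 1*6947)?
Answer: 17329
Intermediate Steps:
695*3 + (22191 - 1*6947) = 2085 + (22191 - 6947) = 2085 + 15244 = 17329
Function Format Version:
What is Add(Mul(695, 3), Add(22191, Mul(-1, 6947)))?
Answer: 17329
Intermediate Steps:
Add(Mul(695, 3), Add(22191, Mul(-1, 6947))) = Add(2085, Add(22191, -6947)) = Add(2085, 15244) = 17329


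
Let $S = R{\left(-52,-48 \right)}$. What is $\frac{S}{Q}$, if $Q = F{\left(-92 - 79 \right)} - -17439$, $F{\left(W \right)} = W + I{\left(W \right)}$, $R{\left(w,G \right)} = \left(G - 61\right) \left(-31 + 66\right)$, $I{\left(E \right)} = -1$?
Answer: $- \frac{3815}{17267} \approx -0.22094$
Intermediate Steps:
$R{\left(w,G \right)} = -2135 + 35 G$ ($R{\left(w,G \right)} = \left(-61 + G\right) 35 = -2135 + 35 G$)
$F{\left(W \right)} = -1 + W$ ($F{\left(W \right)} = W - 1 = -1 + W$)
$S = -3815$ ($S = -2135 + 35 \left(-48\right) = -2135 - 1680 = -3815$)
$Q = 17267$ ($Q = \left(-1 - 171\right) - -17439 = \left(-1 - 171\right) + 17439 = -172 + 17439 = 17267$)
$\frac{S}{Q} = - \frac{3815}{17267}$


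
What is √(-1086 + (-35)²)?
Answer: √139 ≈ 11.790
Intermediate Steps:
√(-1086 + (-35)²) = √(-1086 + 1225) = √139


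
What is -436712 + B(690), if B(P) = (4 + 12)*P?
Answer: -425672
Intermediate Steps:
B(P) = 16*P
-436712 + B(690) = -436712 + 16*690 = -436712 + 11040 = -425672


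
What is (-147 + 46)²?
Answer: 10201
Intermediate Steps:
(-147 + 46)² = (-101)² = 10201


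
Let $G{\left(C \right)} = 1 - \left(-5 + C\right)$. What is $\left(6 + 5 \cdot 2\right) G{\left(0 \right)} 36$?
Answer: $3456$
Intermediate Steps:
$G{\left(C \right)} = 6 - C$
$\left(6 + 5 \cdot 2\right) G{\left(0 \right)} 36 = \left(6 + 5 \cdot 2\right) \left(6 - 0\right) 36 = \left(6 + 10\right) \left(6 + 0\right) 36 = 16 \cdot 6 \cdot 36 = 96 \cdot 36 = 3456$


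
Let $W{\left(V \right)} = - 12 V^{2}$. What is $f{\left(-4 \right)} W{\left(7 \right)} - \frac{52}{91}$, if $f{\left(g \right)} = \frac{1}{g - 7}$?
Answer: $\frac{4072}{77} \approx 52.883$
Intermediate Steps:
$f{\left(g \right)} = \frac{1}{-7 + g}$
$f{\left(-4 \right)} W{\left(7 \right)} - \frac{52}{91} = \frac{\left(-12\right) 7^{2}}{-7 - 4} - \frac{52}{91} = \frac{\left(-12\right) 49}{-11} - \frac{4}{7} = \left(- \frac{1}{11}\right) \left(-588\right) - \frac{4}{7} = \frac{588}{11} - \frac{4}{7} = \frac{4072}{77}$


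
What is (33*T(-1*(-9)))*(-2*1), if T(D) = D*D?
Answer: -5346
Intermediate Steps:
T(D) = D²
(33*T(-1*(-9)))*(-2*1) = (33*(-1*(-9))²)*(-2*1) = (33*9²)*(-2) = (33*81)*(-2) = 2673*(-2) = -5346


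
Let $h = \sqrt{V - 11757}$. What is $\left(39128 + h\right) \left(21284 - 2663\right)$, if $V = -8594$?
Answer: $728602488 + 18621 i \sqrt{20351} \approx 7.286 \cdot 10^{8} + 2.6564 \cdot 10^{6} i$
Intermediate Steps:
$h = i \sqrt{20351}$ ($h = \sqrt{-8594 - 11757} = \sqrt{-20351} = i \sqrt{20351} \approx 142.66 i$)
$\left(39128 + h\right) \left(21284 - 2663\right) = \left(39128 + i \sqrt{20351}\right) \left(21284 - 2663\right) = \left(39128 + i \sqrt{20351}\right) 18621 = 728602488 + 18621 i \sqrt{20351}$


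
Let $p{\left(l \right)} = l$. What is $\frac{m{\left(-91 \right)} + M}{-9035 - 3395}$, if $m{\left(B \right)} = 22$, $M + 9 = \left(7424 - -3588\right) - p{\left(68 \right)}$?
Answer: $- \frac{10957}{12430} \approx -0.8815$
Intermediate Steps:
$M = 10935$ ($M = -9 + \left(\left(7424 - -3588\right) - 68\right) = -9 + \left(\left(7424 + 3588\right) - 68\right) = -9 + \left(11012 - 68\right) = -9 + 10944 = 10935$)
$\frac{m{\left(-91 \right)} + M}{-9035 - 3395} = \frac{22 + 10935}{-9035 - 3395} = \frac{10957}{-12430} = 10957 \left(- \frac{1}{12430}\right) = - \frac{10957}{12430}$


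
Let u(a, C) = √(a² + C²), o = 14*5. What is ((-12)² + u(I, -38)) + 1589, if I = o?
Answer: 1733 + 2*√1586 ≈ 1812.6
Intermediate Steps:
o = 70
I = 70
u(a, C) = √(C² + a²)
((-12)² + u(I, -38)) + 1589 = ((-12)² + √((-38)² + 70²)) + 1589 = (144 + √(1444 + 4900)) + 1589 = (144 + √6344) + 1589 = (144 + 2*√1586) + 1589 = 1733 + 2*√1586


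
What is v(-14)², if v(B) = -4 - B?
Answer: 100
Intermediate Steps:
v(-14)² = (-4 - 1*(-14))² = (-4 + 14)² = 10² = 100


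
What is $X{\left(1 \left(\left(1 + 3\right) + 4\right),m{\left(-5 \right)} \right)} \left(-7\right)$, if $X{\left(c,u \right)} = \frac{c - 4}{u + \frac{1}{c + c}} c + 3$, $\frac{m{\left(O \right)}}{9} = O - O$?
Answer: $-3605$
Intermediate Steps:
$m{\left(O \right)} = 0$ ($m{\left(O \right)} = 9 \left(O - O\right) = 9 \cdot 0 = 0$)
$X{\left(c,u \right)} = 3 + \frac{c \left(-4 + c\right)}{u + \frac{1}{2 c}}$ ($X{\left(c,u \right)} = \frac{-4 + c}{u + \frac{1}{2 c}} c + 3 = \frac{c \left(-4 + c\right)}{u + \frac{1}{2 c}} + 3 = 3 + \frac{c \left(-4 + c\right)}{u + \frac{1}{2 c}}$)
$X{\left(1 \left(\left(1 + 3\right) + 4\right),m{\left(-5 \right)} \right)} \left(-7\right) = \frac{3 - 8 \left(1 \left(\left(1 + 3\right) + 4\right)\right)^{2} + 2 \left(1 \left(\left(1 + 3\right) + 4\right)\right)^{3} + 6 \cdot 1 \left(\left(1 + 3\right) + 4\right) 0}{1 + 2 \cdot 1 \left(\left(1 + 3\right) + 4\right) 0} \left(-7\right) = \frac{3 - 8 \left(1 \left(4 + 4\right)\right)^{2} + 2 \left(1 \left(4 + 4\right)\right)^{3} + 6 \cdot 1 \left(4 + 4\right) 0}{1 + 2 \cdot 1 \left(4 + 4\right) 0} \left(-7\right) = \frac{3 - 8 \left(1 \cdot 8\right)^{2} + 2 \left(1 \cdot 8\right)^{3} + 6 \cdot 1 \cdot 8 \cdot 0}{1 + 2 \cdot 1 \cdot 8 \cdot 0} \left(-7\right) = \frac{3 - 8 \cdot 8^{2} + 2 \cdot 8^{3} + 6 \cdot 8 \cdot 0}{1 + 2 \cdot 8 \cdot 0} \left(-7\right) = \frac{3 - 512 + 2 \cdot 512 + 0}{1 + 0} \left(-7\right) = \frac{3 - 512 + 1024 + 0}{1} \left(-7\right) = 1 \cdot 515 \left(-7\right) = 515 \left(-7\right) = -3605$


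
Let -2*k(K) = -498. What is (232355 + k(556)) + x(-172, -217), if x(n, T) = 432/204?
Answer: 3954304/17 ≈ 2.3261e+5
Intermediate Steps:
k(K) = 249 (k(K) = -½*(-498) = 249)
x(n, T) = 36/17 (x(n, T) = 432*(1/204) = 36/17)
(232355 + k(556)) + x(-172, -217) = (232355 + 249) + 36/17 = 232604 + 36/17 = 3954304/17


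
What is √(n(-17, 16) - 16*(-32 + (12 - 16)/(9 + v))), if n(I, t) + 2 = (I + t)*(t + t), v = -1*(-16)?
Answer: √12014/5 ≈ 21.922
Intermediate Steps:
v = 16
n(I, t) = -2 + 2*t*(I + t) (n(I, t) = -2 + (I + t)*(t + t) = -2 + (I + t)*(2*t) = -2 + 2*t*(I + t))
√(n(-17, 16) - 16*(-32 + (12 - 16)/(9 + v))) = √((-2 + 2*16² + 2*(-17)*16) - 16*(-32 + (12 - 16)/(9 + 16))) = √((-2 + 2*256 - 544) - 16*(-32 - 4/25)) = √((-2 + 512 - 544) - 16*(-32 - 4*1/25)) = √(-34 - 16*(-32 - 4/25)) = √(-34 - 16*(-804/25)) = √(-34 + 12864/25) = √(12014/25) = √12014/5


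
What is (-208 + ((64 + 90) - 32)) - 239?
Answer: -325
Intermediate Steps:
(-208 + ((64 + 90) - 32)) - 239 = (-208 + (154 - 32)) - 239 = (-208 + 122) - 239 = -86 - 239 = -325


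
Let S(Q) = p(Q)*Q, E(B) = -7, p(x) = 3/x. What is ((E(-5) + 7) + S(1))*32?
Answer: 96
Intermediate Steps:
S(Q) = 3 (S(Q) = (3/Q)*Q = 3)
((E(-5) + 7) + S(1))*32 = ((-7 + 7) + 3)*32 = (0 + 3)*32 = 3*32 = 96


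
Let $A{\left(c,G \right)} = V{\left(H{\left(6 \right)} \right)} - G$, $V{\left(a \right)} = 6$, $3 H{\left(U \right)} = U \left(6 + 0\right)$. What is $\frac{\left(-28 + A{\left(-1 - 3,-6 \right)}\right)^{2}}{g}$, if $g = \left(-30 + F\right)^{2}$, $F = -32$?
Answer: $\frac{64}{961} \approx 0.066597$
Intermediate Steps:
$H{\left(U \right)} = 2 U$ ($H{\left(U \right)} = \frac{U \left(6 + 0\right)}{3} = \frac{U 6}{3} = \frac{6 U}{3} = 2 U$)
$A{\left(c,G \right)} = 6 - G$
$g = 3844$ ($g = \left(-30 - 32\right)^{2} = \left(-62\right)^{2} = 3844$)
$\frac{\left(-28 + A{\left(-1 - 3,-6 \right)}\right)^{2}}{g} = \frac{\left(-28 + \left(6 - -6\right)\right)^{2}}{3844} = \left(-28 + \left(6 + 6\right)\right)^{2} \cdot \frac{1}{3844} = \left(-28 + 12\right)^{2} \cdot \frac{1}{3844} = \left(-16\right)^{2} \cdot \frac{1}{3844} = 256 \cdot \frac{1}{3844} = \frac{64}{961}$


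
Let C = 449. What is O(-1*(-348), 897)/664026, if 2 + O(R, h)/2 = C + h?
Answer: 448/110671 ≈ 0.0040480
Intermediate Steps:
O(R, h) = 894 + 2*h (O(R, h) = -4 + 2*(449 + h) = -4 + (898 + 2*h) = 894 + 2*h)
O(-1*(-348), 897)/664026 = (894 + 2*897)/664026 = (894 + 1794)*(1/664026) = 2688*(1/664026) = 448/110671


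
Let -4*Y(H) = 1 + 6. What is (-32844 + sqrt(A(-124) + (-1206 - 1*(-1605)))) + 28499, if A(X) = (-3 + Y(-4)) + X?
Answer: -4345 + sqrt(1081)/2 ≈ -4328.6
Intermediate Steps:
Y(H) = -7/4 (Y(H) = -(1 + 6)/4 = -1/4*7 = -7/4)
A(X) = -19/4 + X (A(X) = (-3 - 7/4) + X = -19/4 + X)
(-32844 + sqrt(A(-124) + (-1206 - 1*(-1605)))) + 28499 = (-32844 + sqrt((-19/4 - 124) + (-1206 - 1*(-1605)))) + 28499 = (-32844 + sqrt(-515/4 + (-1206 + 1605))) + 28499 = (-32844 + sqrt(-515/4 + 399)) + 28499 = (-32844 + sqrt(1081/4)) + 28499 = (-32844 + sqrt(1081)/2) + 28499 = -4345 + sqrt(1081)/2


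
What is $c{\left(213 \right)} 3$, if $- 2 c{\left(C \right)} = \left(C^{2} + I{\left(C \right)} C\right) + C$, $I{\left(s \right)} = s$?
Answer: $- \frac{272853}{2} \approx -1.3643 \cdot 10^{5}$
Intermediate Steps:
$c{\left(C \right)} = - C^{2} - \frac{C}{2}$ ($c{\left(C \right)} = - \frac{\left(C^{2} + C C\right) + C}{2} = - \frac{\left(C^{2} + C^{2}\right) + C}{2} = - \frac{2 C^{2} + C}{2} = - \frac{C + 2 C^{2}}{2} = - C^{2} - \frac{C}{2}$)
$c{\left(213 \right)} 3 = \left(-1\right) 213 \left(\frac{1}{2} + 213\right) 3 = \left(-1\right) 213 \cdot \frac{427}{2} \cdot 3 = \left(- \frac{90951}{2}\right) 3 = - \frac{272853}{2}$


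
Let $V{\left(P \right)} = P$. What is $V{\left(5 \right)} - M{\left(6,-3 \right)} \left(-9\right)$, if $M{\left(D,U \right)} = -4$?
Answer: $-31$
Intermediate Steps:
$V{\left(5 \right)} - M{\left(6,-3 \right)} \left(-9\right) = 5 - \left(-4\right) \left(-9\right) = 5 - 36 = -31$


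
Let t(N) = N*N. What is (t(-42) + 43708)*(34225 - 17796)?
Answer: 747059488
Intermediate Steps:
t(N) = N²
(t(-42) + 43708)*(34225 - 17796) = ((-42)² + 43708)*(34225 - 17796) = (1764 + 43708)*16429 = 45472*16429 = 747059488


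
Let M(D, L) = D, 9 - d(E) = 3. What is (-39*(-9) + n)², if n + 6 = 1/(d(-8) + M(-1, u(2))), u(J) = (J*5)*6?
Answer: 2979076/25 ≈ 1.1916e+5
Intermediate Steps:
u(J) = 30*J (u(J) = (5*J)*6 = 30*J)
d(E) = 6 (d(E) = 9 - 1*3 = 9 - 3 = 6)
n = -29/5 (n = -6 + 1/(6 - 1) = -6 + 1/5 = -6 + ⅕ = -29/5 ≈ -5.8000)
(-39*(-9) + n)² = (-39*(-9) - 29/5)² = (351 - 29/5)² = (1726/5)² = 2979076/25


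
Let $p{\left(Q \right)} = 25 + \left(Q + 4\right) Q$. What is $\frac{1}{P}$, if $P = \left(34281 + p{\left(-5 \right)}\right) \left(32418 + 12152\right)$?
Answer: $\frac{1}{1529241270} \approx 6.5392 \cdot 10^{-10}$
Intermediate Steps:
$p{\left(Q \right)} = 25 + Q \left(4 + Q\right)$ ($p{\left(Q \right)} = 25 + \left(4 + Q\right) Q = 25 + Q \left(4 + Q\right)$)
$P = 1529241270$ ($P = \left(34281 + \left(25 + \left(-5\right)^{2} + 4 \left(-5\right)\right)\right) \left(32418 + 12152\right) = \left(34281 + \left(25 + 25 - 20\right)\right) 44570 = \left(34281 + 30\right) 44570 = 34311 \cdot 44570 = 1529241270$)
$\frac{1}{P} = \frac{1}{1529241270}$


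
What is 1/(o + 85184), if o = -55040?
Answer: 1/30144 ≈ 3.3174e-5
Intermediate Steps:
1/(o + 85184) = 1/(-55040 + 85184) = 1/30144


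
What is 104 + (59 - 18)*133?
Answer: 5557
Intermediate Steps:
104 + (59 - 18)*133 = 104 + 41*133 = 104 + 5453 = 5557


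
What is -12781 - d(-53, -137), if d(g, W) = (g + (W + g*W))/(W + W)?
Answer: -3494923/274 ≈ -12755.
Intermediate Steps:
d(g, W) = (W + g + W*g)/(2*W) (d(g, W) = (g + (W + W*g))/((2*W)) = (W + g + W*g)*(1/(2*W)) = (W + g + W*g)/(2*W))
-12781 - d(-53, -137) = -12781 - (-53 - 137*(1 - 53))/(2*(-137)) = -12781 - (-1)*(-53 - 137*(-52))/(2*137) = -12781 - (-1)*(-53 + 7124)/(2*137) = -12781 - (-1)*7071/(2*137) = -12781 - 1*(-7071/274) = -12781 + 7071/274 = -3494923/274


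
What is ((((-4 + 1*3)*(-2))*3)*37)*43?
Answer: 9546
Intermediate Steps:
((((-4 + 1*3)*(-2))*3)*37)*43 = ((((-4 + 3)*(-2))*3)*37)*43 = ((-1*(-2)*3)*37)*43 = ((2*3)*37)*43 = (6*37)*43 = 222*43 = 9546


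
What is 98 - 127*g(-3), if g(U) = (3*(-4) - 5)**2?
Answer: -36605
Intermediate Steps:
g(U) = 289 (g(U) = (-12 - 5)**2 = (-17)**2 = 289)
98 - 127*g(-3) = 98 - 127*289 = 98 - 36703 = -36605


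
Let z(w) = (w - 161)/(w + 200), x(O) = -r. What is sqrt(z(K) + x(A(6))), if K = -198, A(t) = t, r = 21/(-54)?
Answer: 2*I*sqrt(403)/3 ≈ 13.383*I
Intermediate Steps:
r = -7/18 (r = 21*(-1/54) = -7/18 ≈ -0.38889)
x(O) = 7/18 (x(O) = -1*(-7/18) = 7/18)
z(w) = (-161 + w)/(200 + w)
sqrt(z(K) + x(A(6))) = sqrt((-161 - 198)/(200 - 198) + 7/18) = sqrt(-359/2 + 7/18) = sqrt(-1612/9) = 2*I*sqrt(403)/3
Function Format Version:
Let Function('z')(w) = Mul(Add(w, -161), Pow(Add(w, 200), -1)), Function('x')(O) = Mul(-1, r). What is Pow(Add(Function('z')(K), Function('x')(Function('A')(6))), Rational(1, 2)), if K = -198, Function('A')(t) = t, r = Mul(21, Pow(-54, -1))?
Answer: Mul(Rational(2, 3), I, Pow(403, Rational(1, 2))) ≈ Mul(13.383, I)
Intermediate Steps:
r = Rational(-7, 18) (r = Mul(21, Rational(-1, 54)) = Rational(-7, 18) ≈ -0.38889)
Function('x')(O) = Rational(7, 18) (Function('x')(O) = Mul(-1, Rational(-7, 18)) = Rational(7, 18))
Function('z')(w) = Mul(Pow(Add(200, w), -1), Add(-161, w)) (Function('z')(w) = Mul(Add(-161, w), Pow(Add(200, w), -1)) = Mul(Pow(Add(200, w), -1), Add(-161, w)))
Pow(Add(Function('z')(K), Function('x')(Function('A')(6))), Rational(1, 2)) = Pow(Add(Mul(Pow(Add(200, -198), -1), Add(-161, -198)), Rational(7, 18)), Rational(1, 2)) = Pow(Add(Mul(Pow(2, -1), -359), Rational(7, 18)), Rational(1, 2)) = Pow(Add(Mul(Rational(1, 2), -359), Rational(7, 18)), Rational(1, 2)) = Pow(Add(Rational(-359, 2), Rational(7, 18)), Rational(1, 2)) = Pow(Rational(-1612, 9), Rational(1, 2)) = Mul(Rational(2, 3), I, Pow(403, Rational(1, 2)))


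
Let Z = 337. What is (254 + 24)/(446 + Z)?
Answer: 278/783 ≈ 0.35504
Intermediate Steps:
(254 + 24)/(446 + Z) = (254 + 24)/(446 + 337) = 278/783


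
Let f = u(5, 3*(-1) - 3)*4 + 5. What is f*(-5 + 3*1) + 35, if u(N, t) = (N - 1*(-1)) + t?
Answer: 25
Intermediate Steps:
u(N, t) = 1 + N + t (u(N, t) = (N + 1) + t = (1 + N) + t = 1 + N + t)
f = 5 (f = (1 + 5 + (3*(-1) - 3))*4 + 5 = (1 + 5 + (-3 - 3))*4 + 5 = (1 + 5 - 6)*4 + 5 = 0*4 + 5 = 0 + 5 = 5)
f*(-5 + 3*1) + 35 = 5*(-5 + 3*1) + 35 = 5*(-5 + 3) + 35 = 5*(-2) + 35 = -10 + 35 = 25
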